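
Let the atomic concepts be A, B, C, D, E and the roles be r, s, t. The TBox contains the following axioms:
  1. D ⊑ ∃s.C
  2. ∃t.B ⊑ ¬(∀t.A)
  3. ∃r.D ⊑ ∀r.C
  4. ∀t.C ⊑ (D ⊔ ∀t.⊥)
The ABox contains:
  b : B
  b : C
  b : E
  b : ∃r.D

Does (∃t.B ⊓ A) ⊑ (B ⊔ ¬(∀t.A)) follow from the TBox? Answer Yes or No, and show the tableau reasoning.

Yes

1. (∃t.B ⊓ A) ⊑ (B ⊔ ¬(∀t.A))  ⇔  ((∃t.B ⊓ A) ⊓ (¬B ⊓ ∀t.A)) unsat w.r.t. T
   all branches close; clash ⊥ at an ∃-successor
2. Hence (∃t.B ⊓ A) ⊑ (B ⊔ ¬(∀t.A)): entailed.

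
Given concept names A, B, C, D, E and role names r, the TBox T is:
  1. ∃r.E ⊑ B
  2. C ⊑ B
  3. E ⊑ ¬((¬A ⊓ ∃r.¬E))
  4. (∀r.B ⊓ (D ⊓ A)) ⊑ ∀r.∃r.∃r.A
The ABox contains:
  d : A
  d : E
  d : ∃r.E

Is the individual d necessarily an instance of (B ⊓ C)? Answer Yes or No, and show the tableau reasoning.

No

1. d : (B ⊓ C)?  L(d) = {A, E, ∃r.E} ∪ {(¬B ⊔ ¬C)}
   apply at d: ∃r.E⊑B; E⊑¬((¬A ⊓ ∃r.¬E))
   open: L(d) ⊇ {A, B, E, ¬C, ∃r.E, …} (+ ∃-successors) — d ∉ (B ⊓ C) possible
2. Hence d : (B ⊓ C): not entailed.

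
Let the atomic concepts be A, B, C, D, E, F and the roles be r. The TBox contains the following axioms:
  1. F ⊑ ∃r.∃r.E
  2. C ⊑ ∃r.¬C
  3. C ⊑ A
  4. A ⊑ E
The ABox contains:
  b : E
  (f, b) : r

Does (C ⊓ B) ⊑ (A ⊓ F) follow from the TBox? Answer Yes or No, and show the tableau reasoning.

1. (C ⊓ B) ⊑ (A ⊓ F)  ⇔  ((C ⊓ B) ⊓ (¬A ⊔ ¬F)) unsat w.r.t. T
   apply at x₀: C⊑∃r.¬C; C⊑A
   open: L(x₀) ⊇ {A, B, C, E, ¬F, …} (+ ∃-successors)
2. Hence (C ⊓ B) ⊑ (A ⊓ F): not entailed.

No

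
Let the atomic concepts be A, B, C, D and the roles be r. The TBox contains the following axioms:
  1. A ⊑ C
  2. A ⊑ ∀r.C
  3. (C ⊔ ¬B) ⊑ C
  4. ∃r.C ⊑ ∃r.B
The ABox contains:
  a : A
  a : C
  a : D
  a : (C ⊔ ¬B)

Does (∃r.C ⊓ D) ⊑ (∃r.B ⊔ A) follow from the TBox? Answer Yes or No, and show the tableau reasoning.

Yes

1. (∃r.C ⊓ D) ⊑ (∃r.B ⊔ A)  ⇔  ((∃r.C ⊓ D) ⊓ (∀r.¬B ⊓ ¬A)) unsat w.r.t. T
   all branches close; clash {B, ¬B} at an ∃-successor
2. Hence (∃r.C ⊓ D) ⊑ (∃r.B ⊔ A): entailed.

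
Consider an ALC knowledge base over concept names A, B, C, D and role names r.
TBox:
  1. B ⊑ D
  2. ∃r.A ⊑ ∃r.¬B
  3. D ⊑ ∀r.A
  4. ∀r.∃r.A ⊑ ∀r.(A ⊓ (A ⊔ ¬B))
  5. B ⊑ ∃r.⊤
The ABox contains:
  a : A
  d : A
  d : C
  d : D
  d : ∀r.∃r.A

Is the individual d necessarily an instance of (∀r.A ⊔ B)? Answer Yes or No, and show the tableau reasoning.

1. d : (∀r.A ⊔ B)?  L(d) = {A, C, D, ∀r.∃r.A} ∪ {(∃r.¬A ⊓ ¬B)}
   clash {A, ¬A} at an ∃-successor — d ∈ (∀r.A ⊔ B)
2. Hence d : (∀r.A ⊔ B): entailed.

Yes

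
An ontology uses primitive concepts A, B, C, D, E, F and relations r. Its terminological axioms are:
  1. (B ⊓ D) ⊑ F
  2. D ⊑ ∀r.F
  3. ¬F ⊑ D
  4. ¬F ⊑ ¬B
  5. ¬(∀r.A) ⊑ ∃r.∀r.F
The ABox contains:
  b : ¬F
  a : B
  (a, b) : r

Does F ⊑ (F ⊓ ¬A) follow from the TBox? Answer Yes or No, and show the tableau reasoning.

No

1. F ⊑ (F ⊓ ¬A)  ⇔  (F ⊓ (¬F ⊔ A)) unsat w.r.t. T
   open: L(x₀) ⊇ {A, F, ¬D, ∀r.A}
2. Hence F ⊑ (F ⊓ ¬A): not entailed.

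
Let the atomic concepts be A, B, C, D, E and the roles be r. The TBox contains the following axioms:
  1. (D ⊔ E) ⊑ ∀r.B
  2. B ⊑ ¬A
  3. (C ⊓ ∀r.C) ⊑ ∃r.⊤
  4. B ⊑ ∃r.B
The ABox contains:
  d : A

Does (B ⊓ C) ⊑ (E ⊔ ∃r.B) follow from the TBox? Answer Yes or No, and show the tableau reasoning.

1. (B ⊓ C) ⊑ (E ⊔ ∃r.B)  ⇔  ((B ⊓ C) ⊓ (¬E ⊓ ∀r.¬B)) unsat w.r.t. T
   all branches close; clash {B, ¬B} at an ∃-successor
2. Hence (B ⊓ C) ⊑ (E ⊔ ∃r.B): entailed.

Yes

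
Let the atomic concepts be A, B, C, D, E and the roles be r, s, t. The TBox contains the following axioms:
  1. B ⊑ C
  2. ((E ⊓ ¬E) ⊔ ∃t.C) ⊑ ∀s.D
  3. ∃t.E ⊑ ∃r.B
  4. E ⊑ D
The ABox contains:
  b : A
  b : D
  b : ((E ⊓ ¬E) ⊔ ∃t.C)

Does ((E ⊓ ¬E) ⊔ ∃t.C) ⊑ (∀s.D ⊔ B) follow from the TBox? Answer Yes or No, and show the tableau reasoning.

1. ((E ⊓ ¬E) ⊔ ∃t.C) ⊑ (∀s.D ⊔ B)  ⇔  (((E ⊓ ¬E) ⊔ ∃t.C) ⊓ (∃s.¬D ⊓ ¬B)) unsat w.r.t. T
   all branches close; clash {D, ¬D} at an ∃-successor
2. Hence ((E ⊓ ¬E) ⊔ ∃t.C) ⊑ (∀s.D ⊔ B): entailed.

Yes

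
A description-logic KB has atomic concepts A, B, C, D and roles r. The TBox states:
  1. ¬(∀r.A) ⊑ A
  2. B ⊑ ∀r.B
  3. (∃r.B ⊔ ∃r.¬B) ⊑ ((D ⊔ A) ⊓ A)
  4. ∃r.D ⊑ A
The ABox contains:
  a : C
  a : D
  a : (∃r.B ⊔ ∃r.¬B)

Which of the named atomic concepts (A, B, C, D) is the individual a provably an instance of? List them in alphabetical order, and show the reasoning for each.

1. a : A?  L(a) = {C, D, (∃r.B ⊔ ∃r.¬B)} ∪ {¬A}
   clash {A, ¬A} at a — a ∈ A
2. a : B?  L(a) = {C, D, (∃r.B ⊔ ∃r.¬B)} ∪ {¬B}
   apply at a: (∃r.B ⊔ ∃r.¬B)⊑((D ⊔ A) ⊓ A)
   open: L(a) ⊇ {A, C, D, ¬B, ∀r.A, …} (+ ∃-successors) — a ∉ B possible
3. a : C?  L(a) = {C, D, (∃r.B ⊔ ∃r.¬B)} ∪ {¬C}
   clash {C, ¬C} at a — a ∈ C
4. a : D?  L(a) = {C, D, (∃r.B ⊔ ∃r.¬B)} ∪ {¬D}
   clash {D, ¬D} at a — a ∈ D
5. Entailed for a: {A, C, D}

{A, C, D}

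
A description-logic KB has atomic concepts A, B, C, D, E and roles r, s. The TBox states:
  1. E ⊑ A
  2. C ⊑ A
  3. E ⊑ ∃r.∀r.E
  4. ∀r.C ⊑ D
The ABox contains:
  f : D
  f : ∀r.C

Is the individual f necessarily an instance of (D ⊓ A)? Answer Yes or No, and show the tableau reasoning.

No

1. f : (D ⊓ A)?  L(f) = {D, ∀r.C} ∪ {(¬D ⊔ ¬A)}
   open: L(f) ⊇ {D, ¬A, ¬C, ¬E, ∀r.C} — f ∉ (D ⊓ A) possible
2. Hence f : (D ⊓ A): not entailed.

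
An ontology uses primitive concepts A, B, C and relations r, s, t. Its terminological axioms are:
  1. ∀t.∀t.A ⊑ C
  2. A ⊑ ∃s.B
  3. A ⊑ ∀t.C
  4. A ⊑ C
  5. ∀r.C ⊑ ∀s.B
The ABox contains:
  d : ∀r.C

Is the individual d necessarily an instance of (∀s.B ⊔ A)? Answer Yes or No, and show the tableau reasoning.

1. d : (∀s.B ⊔ A)?  L(d) = {∀r.C} ∪ {(∃s.¬B ⊓ ¬A)}
   clash {B, ¬B} at an ∃-successor — d ∈ (∀s.B ⊔ A)
2. Hence d : (∀s.B ⊔ A): entailed.

Yes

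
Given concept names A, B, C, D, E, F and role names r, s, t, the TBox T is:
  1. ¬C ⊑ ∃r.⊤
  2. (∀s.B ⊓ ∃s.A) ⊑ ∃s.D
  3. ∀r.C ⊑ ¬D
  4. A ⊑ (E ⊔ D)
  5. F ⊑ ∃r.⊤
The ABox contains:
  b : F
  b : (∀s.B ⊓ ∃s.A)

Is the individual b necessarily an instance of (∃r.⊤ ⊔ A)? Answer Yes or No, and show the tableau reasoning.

1. b : (∃r.⊤ ⊔ A)?  L(b) = {F, (∀s.B ⊓ ∃s.A)} ∪ {(∀r.⊥ ⊓ ¬A)}
   clash ⊥ at an ∃-successor — b ∈ (∃r.⊤ ⊔ A)
2. Hence b : (∃r.⊤ ⊔ A): entailed.

Yes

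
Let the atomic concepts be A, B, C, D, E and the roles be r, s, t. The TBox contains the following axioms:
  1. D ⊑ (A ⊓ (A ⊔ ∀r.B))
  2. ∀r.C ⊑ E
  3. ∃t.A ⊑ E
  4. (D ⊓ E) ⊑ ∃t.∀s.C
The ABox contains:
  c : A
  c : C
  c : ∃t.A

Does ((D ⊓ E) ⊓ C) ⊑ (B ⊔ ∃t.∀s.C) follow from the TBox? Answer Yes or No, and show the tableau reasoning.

Yes

1. ((D ⊓ E) ⊓ C) ⊑ (B ⊔ ∃t.∀s.C)  ⇔  (((D ⊓ E) ⊓ C) ⊓ (¬B ⊓ ∀t.∃s.¬C)) unsat w.r.t. T
   all branches close; clash {C, ¬C} at an ∃-successor
2. Hence ((D ⊓ E) ⊓ C) ⊑ (B ⊔ ∃t.∀s.C): entailed.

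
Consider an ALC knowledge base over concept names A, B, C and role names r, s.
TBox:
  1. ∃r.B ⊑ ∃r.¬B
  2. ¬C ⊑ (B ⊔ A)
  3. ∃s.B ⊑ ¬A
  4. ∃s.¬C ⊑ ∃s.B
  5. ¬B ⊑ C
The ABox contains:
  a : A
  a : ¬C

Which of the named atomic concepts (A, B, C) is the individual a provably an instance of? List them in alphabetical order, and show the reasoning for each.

{A, B}

1. a : A?  L(a) = {A, ¬C} ∪ {¬A}
   clash {A, ¬A} at a — a ∈ A
2. a : B?  L(a) = {A, ¬C} ∪ {¬B}
   clash {C, ¬C} at a — a ∈ B
3. a : C?  L(a) = {A, ¬C} ∪ {¬C}
   apply at a: ¬C⊑(B ⊔ A)
   open: L(a) ⊇ {A, B, ¬C, ∀r.¬B, ∀s.C, …} — a ∉ C possible
4. Entailed for a: {A, B}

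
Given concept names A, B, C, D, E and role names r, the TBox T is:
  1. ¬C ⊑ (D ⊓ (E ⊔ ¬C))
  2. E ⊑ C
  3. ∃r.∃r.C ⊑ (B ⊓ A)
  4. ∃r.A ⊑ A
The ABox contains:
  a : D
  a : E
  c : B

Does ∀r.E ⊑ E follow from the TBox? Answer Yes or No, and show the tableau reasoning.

No

1. ∀r.E ⊑ E  ⇔  (∀r.E ⊓ ¬E) unsat w.r.t. T
   open: L(x₀) ⊇ {C, ¬E, ∀r.E, ∀r.¬A, ∀r.∀r.¬C}
2. Hence ∀r.E ⊑ E: not entailed.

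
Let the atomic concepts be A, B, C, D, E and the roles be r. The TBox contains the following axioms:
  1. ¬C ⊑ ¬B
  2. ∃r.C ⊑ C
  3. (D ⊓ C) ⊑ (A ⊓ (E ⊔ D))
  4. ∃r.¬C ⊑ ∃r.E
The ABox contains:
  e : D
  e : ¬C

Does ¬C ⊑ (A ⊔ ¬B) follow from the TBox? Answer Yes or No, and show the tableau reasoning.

1. ¬C ⊑ (A ⊔ ¬B)  ⇔  (¬C ⊓ (¬A ⊓ B)) unsat w.r.t. T
   all branches close; clash {B, ¬B} at x₀
2. Hence ¬C ⊑ (A ⊔ ¬B): entailed.

Yes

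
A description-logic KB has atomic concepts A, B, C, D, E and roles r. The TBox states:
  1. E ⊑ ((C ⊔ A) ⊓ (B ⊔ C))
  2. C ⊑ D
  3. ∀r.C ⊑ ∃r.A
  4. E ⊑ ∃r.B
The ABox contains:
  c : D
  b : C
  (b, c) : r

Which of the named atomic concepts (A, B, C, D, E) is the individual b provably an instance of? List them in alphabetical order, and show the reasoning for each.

{C, D}

1. b : A?  L(b) = {C} ∪ {¬A}
   apply at b: C⊑D
   open: L(b) ⊇ {C, D, ¬A, ¬E, ∃r.¬C} (+ ∃-successors) — b ∉ A possible
2. b : B?  L(b) = {C} ∪ {¬B}
   apply at b: C⊑D
   open: L(b) ⊇ {C, D, ¬B, ¬E, ∃r.¬C} (+ ∃-successors) — b ∉ B possible
3. b : C?  L(b) = {C} ∪ {¬C}
   clash {C, ¬C} at b — b ∈ C
4. b : D?  L(b) = {C} ∪ {¬D}
   clash {D, ¬D} at b — b ∈ D
5. b : E?  L(b) = {C} ∪ {¬E}
   apply at b: C⊑D
   open: L(b) ⊇ {C, D, ¬E, ∃r.¬C} (+ ∃-successors) — b ∉ E possible
6. Entailed for b: {C, D}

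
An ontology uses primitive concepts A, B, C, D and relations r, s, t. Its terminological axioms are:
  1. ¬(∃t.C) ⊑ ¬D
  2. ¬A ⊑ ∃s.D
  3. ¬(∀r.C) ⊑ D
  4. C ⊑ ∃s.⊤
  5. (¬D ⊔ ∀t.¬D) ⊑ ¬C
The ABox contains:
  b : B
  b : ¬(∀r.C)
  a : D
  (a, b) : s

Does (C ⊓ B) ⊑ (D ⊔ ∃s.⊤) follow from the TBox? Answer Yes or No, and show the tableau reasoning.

1. (C ⊓ B) ⊑ (D ⊔ ∃s.⊤)  ⇔  ((C ⊓ B) ⊓ (¬D ⊓ ∀s.⊥)) unsat w.r.t. T
   all branches close; clash {D, ¬D} at x₀
2. Hence (C ⊓ B) ⊑ (D ⊔ ∃s.⊤): entailed.

Yes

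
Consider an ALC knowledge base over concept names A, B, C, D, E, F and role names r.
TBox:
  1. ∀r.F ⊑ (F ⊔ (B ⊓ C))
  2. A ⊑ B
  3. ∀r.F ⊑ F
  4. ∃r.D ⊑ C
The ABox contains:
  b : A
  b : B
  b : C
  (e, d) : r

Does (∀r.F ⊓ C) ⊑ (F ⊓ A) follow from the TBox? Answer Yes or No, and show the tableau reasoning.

1. (∀r.F ⊓ C) ⊑ (F ⊓ A)  ⇔  ((∀r.F ⊓ C) ⊓ (¬F ⊔ ¬A)) unsat w.r.t. T
   apply at x₀: ∀r.F⊑(F ⊔ (B ⊓ C)); ∀r.F⊑F
   open: L(x₀) ⊇ {C, F, ¬A, ∀r.F}
2. Hence (∀r.F ⊓ C) ⊑ (F ⊓ A): not entailed.

No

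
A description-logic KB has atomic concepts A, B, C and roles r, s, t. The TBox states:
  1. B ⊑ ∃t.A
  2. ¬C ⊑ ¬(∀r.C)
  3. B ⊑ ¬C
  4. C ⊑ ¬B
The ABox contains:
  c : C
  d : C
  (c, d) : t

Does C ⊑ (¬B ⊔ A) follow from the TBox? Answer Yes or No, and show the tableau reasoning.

Yes

1. C ⊑ (¬B ⊔ A)  ⇔  (C ⊓ (B ⊓ ¬A)) unsat w.r.t. T
   all branches close; clash {C, ¬C} at x₀
2. Hence C ⊑ (¬B ⊔ A): entailed.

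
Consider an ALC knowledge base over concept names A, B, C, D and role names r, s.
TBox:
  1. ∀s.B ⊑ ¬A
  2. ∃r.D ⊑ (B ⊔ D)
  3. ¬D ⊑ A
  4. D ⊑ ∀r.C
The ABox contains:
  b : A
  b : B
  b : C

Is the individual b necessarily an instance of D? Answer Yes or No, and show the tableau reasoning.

1. b : D?  L(b) = {A, B, C} ∪ {¬D}
   open: L(b) ⊇ {A, B, C, ¬D, ∀r.¬D, …} (+ ∃-successors) — b ∉ D possible
2. Hence b : D: not entailed.

No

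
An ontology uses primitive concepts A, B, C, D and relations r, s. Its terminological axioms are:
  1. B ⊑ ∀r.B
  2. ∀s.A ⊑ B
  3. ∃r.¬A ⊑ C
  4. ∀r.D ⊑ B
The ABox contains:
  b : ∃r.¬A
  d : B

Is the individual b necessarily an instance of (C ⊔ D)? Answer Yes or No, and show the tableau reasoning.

Yes

1. b : (C ⊔ D)?  L(b) = {∃r.¬A} ∪ {(¬C ⊓ ¬D)}
   clash {C, ¬C} at b — b ∈ (C ⊔ D)
2. Hence b : (C ⊔ D): entailed.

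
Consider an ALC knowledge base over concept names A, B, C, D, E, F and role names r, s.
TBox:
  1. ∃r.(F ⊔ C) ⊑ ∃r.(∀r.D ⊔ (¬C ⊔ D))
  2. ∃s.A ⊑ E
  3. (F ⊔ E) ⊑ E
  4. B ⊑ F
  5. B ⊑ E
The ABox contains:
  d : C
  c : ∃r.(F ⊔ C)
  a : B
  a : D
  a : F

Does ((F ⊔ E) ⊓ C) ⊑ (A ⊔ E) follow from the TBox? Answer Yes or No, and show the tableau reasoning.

Yes

1. ((F ⊔ E) ⊓ C) ⊑ (A ⊔ E)  ⇔  (((F ⊔ E) ⊓ C) ⊓ (¬A ⊓ ¬E)) unsat w.r.t. T
   all branches close; clash {E, ¬E} at x₀
2. Hence ((F ⊔ E) ⊓ C) ⊑ (A ⊔ E): entailed.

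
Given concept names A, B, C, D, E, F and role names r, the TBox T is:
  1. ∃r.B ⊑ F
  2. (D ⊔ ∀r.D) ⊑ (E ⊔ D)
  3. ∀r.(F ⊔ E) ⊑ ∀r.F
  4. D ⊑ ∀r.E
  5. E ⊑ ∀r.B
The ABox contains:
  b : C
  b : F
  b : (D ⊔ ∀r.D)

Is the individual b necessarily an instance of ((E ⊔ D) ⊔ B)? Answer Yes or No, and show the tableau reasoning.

1. b : ((E ⊔ D) ⊔ B)?  L(b) = {C, F, (D ⊔ ∀r.D)} ∪ {((¬E ⊓ ¬D) ⊓ ¬B)}
   clash {D, ¬D} at b — b ∈ ((E ⊔ D) ⊔ B)
2. Hence b : ((E ⊔ D) ⊔ B): entailed.

Yes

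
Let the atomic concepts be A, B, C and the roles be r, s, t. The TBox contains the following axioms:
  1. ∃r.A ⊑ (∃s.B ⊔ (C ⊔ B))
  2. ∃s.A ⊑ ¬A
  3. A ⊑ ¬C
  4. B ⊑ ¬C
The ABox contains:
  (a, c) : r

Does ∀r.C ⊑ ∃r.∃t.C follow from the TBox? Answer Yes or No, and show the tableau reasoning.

No

1. ∀r.C ⊑ ∃r.∃t.C  ⇔  (∀r.C ⊓ ∀r.∀t.¬C) unsat w.r.t. T
   open: L(x₀) ⊇ {¬A, ¬B, ∀r.C, ∀r.¬A, ∀r.∀t.¬C}
2. Hence ∀r.C ⊑ ∃r.∃t.C: not entailed.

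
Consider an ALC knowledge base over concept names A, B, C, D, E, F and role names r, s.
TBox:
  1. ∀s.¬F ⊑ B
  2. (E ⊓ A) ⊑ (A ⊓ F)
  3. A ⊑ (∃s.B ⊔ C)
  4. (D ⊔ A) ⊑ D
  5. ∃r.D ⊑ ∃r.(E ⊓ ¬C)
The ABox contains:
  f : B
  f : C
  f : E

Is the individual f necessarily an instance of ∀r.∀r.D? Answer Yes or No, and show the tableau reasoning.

No

1. f : ∀r.∀r.D?  L(f) = {B, C, E} ∪ {∃r.∃r.¬D}
   open: L(f) ⊇ {B, C, E, ¬A, ¬D, …} (+ ∃-successors) — f ∉ ∀r.∀r.D possible
2. Hence f : ∀r.∀r.D: not entailed.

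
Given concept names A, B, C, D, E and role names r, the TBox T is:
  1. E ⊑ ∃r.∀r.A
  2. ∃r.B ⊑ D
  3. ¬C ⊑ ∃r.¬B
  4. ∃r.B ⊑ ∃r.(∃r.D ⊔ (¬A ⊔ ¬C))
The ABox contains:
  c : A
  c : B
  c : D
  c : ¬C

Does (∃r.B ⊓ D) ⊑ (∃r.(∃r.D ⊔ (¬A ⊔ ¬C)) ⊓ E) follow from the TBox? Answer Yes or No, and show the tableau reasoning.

No

1. (∃r.B ⊓ D) ⊑ (∃r.(∃r.D ⊔ (¬A ⊔ ¬C)) ⊓ E)  ⇔  ((∃r.B ⊓ D) ⊓ (∀r.(∀r.¬D ⊓ (A ⊓ C)) ⊔ ¬E)) unsat w.r.t. T
   apply at x₀: ∃r.B⊑∃r.(∃r.D ⊔ (¬A ⊔ ¬C))
   open: L(x₀) ⊇ {C, D, ¬E, ∃r.(∃r.D ⊔ (¬A ⊔ ¬C)), ∃r.B} (+ ∃-successors)
2. Hence (∃r.B ⊓ D) ⊑ (∃r.(∃r.D ⊔ (¬A ⊔ ¬C)) ⊓ E): not entailed.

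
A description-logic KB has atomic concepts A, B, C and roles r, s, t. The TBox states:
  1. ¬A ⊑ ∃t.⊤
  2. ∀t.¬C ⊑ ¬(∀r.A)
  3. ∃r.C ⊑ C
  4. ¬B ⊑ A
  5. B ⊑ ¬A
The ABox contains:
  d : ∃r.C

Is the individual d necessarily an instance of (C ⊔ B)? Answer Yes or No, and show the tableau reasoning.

Yes

1. d : (C ⊔ B)?  L(d) = {∃r.C} ∪ {(¬C ⊓ ¬B)}
   clash {C, ¬C} at d — d ∈ (C ⊔ B)
2. Hence d : (C ⊔ B): entailed.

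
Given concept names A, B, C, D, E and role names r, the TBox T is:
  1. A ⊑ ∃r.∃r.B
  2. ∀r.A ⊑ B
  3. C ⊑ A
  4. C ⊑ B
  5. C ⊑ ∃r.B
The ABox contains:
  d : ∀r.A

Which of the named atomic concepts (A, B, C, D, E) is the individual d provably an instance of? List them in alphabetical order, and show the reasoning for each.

{B}

1. d : A?  L(d) = {∀r.A} ∪ {¬A}
   apply at d: ∀r.A⊑B
   open: L(d) ⊇ {B, ¬A, ¬C, ∀r.A} — d ∉ A possible
2. d : B?  L(d) = {∀r.A} ∪ {¬B}
   clash {B, ¬B} at d — d ∈ B
3. d : C?  L(d) = {∀r.A} ∪ {¬C}
   apply at d: ∀r.A⊑B
   open: L(d) ⊇ {B, ¬A, ¬C, ∀r.A} — d ∉ C possible
4. d : D?  L(d) = {∀r.A} ∪ {¬D}
   apply at d: ∀r.A⊑B
   open: L(d) ⊇ {B, ¬A, ¬C, ¬D, ∀r.A} — d ∉ D possible
5. d : E?  L(d) = {∀r.A} ∪ {¬E}
   apply at d: ∀r.A⊑B
   open: L(d) ⊇ {B, ¬A, ¬C, ¬E, ∀r.A} — d ∉ E possible
6. Entailed for d: {B}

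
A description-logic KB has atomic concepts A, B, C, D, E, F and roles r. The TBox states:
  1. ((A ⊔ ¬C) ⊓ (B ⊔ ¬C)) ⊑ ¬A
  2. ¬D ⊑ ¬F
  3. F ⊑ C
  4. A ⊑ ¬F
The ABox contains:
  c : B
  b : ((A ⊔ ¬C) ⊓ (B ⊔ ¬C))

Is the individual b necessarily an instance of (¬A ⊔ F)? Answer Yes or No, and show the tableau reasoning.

Yes

1. b : (¬A ⊔ F)?  L(b) = {((A ⊔ ¬C) ⊓ (B ⊔ ¬C))} ∪ {(A ⊓ ¬F)}
   clash {A, ¬A} at b — b ∈ (¬A ⊔ F)
2. Hence b : (¬A ⊔ F): entailed.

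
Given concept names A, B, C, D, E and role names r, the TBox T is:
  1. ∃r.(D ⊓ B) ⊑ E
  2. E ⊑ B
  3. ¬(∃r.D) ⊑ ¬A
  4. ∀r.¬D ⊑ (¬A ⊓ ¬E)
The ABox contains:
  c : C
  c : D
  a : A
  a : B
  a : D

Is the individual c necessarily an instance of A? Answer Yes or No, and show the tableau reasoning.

1. c : A?  L(c) = {C, D} ∪ {¬A}
   open: L(c) ⊇ {C, D, ¬A, ¬E, ∀r.(¬D ⊔ ¬B), …} (+ ∃-successors) — c ∉ A possible
2. Hence c : A: not entailed.

No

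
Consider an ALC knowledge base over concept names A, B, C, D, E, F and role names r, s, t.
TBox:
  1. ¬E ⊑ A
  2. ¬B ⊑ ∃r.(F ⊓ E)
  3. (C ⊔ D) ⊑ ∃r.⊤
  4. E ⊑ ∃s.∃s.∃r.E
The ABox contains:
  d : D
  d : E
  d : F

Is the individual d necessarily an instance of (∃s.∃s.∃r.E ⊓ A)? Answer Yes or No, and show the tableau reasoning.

1. d : (∃s.∃s.∃r.E ⊓ A)?  L(d) = {D, E, F} ∪ {(∀s.∀s.∀r.¬E ⊔ ¬A)}
   apply at d: E⊑∃s.∃s.∃r.E
   open: L(d) ⊇ {B, D, E, F, ¬A, …} (+ ∃-successors) — d ∉ (∃s.∃s.∃r.E ⊓ A) possible
2. Hence d : (∃s.∃s.∃r.E ⊓ A): not entailed.

No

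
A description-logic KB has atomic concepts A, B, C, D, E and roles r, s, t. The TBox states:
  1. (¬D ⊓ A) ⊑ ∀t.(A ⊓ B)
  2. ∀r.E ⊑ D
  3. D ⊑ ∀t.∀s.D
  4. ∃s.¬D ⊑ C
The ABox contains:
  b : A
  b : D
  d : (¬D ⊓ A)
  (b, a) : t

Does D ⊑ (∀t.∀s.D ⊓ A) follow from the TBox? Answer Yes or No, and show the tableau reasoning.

No

1. D ⊑ (∀t.∀s.D ⊓ A)  ⇔  (D ⊓ (∃t.∃s.¬D ⊔ ¬A)) unsat w.r.t. T
   apply at x₀: D⊑∀t.∀s.D
   open: L(x₀) ⊇ {D, ¬A, ∀s.D, ∀t.∀s.D}
2. Hence D ⊑ (∀t.∀s.D ⊓ A): not entailed.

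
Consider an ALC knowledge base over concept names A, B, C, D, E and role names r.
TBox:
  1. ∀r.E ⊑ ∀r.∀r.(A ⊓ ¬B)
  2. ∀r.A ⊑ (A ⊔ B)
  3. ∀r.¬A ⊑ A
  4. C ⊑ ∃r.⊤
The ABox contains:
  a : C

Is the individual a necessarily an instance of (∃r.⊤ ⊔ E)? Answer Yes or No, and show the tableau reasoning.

Yes

1. a : (∃r.⊤ ⊔ E)?  L(a) = {C} ∪ {(∀r.⊥ ⊓ ¬E)}
   clash ⊥ at an ∃-successor — a ∈ (∃r.⊤ ⊔ E)
2. Hence a : (∃r.⊤ ⊔ E): entailed.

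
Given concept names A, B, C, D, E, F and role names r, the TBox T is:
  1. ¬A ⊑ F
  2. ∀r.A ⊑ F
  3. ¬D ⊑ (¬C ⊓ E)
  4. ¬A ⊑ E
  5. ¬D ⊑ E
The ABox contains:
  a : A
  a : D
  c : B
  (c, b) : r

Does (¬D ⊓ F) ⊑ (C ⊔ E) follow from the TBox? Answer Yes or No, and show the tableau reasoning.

Yes

1. (¬D ⊓ F) ⊑ (C ⊔ E)  ⇔  ((¬D ⊓ F) ⊓ (¬C ⊓ ¬E)) unsat w.r.t. T
   all branches close; clash {E, ¬E} at x₀
2. Hence (¬D ⊓ F) ⊑ (C ⊔ E): entailed.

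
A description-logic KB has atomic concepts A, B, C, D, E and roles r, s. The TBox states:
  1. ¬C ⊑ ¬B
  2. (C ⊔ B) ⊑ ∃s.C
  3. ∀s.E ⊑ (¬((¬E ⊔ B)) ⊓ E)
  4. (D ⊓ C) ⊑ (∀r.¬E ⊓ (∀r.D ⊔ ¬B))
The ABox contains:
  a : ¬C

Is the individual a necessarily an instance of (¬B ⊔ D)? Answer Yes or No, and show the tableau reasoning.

Yes

1. a : (¬B ⊔ D)?  L(a) = {¬C} ∪ {(B ⊓ ¬D)}
   clash {B, ¬B} at a — a ∈ (¬B ⊔ D)
2. Hence a : (¬B ⊔ D): entailed.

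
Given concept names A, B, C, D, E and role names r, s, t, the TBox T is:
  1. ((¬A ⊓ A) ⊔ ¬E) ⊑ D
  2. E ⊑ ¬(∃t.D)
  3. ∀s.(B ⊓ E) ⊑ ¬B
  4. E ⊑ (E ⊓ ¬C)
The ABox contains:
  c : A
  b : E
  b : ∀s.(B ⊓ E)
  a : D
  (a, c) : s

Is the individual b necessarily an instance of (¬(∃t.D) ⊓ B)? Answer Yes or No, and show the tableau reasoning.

1. b : (¬(∃t.D) ⊓ B)?  L(b) = {E, ∀s.(B ⊓ E)} ∪ {(∃t.D ⊔ ¬B)}
   apply at b: E⊑¬(∃t.D); ∀s.(B ⊓ E)⊑¬B; E⊑(E ⊓ ¬C)
   open: L(b) ⊇ {A, E, ¬B, ¬C, ∀s.(B ⊓ E), …} — b ∉ (¬(∃t.D) ⊓ B) possible
2. Hence b : (¬(∃t.D) ⊓ B): not entailed.

No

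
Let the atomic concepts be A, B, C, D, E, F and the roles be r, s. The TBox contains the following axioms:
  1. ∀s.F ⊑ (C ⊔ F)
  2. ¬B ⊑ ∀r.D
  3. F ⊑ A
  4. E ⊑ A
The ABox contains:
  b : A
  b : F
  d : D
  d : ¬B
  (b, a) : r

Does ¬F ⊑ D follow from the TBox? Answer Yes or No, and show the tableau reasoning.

1. ¬F ⊑ D  ⇔  (¬F ⊓ ¬D) unsat w.r.t. T
   open: L(x₀) ⊇ {B, ¬D, ¬E, ¬F, ∃s.¬F} (+ ∃-successors)
2. Hence ¬F ⊑ D: not entailed.

No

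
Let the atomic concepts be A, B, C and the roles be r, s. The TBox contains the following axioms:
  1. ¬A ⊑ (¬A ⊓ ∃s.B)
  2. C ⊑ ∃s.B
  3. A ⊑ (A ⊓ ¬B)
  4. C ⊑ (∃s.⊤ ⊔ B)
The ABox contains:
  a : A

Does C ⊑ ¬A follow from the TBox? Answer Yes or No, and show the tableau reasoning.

No

1. C ⊑ ¬A  ⇔  (C ⊓ A) unsat w.r.t. T
   apply at x₀: C⊑∃s.B; A⊑(A ⊓ ¬B); C⊑(∃s.⊤ ⊔ B)
   open: L(x₀) ⊇ {A, C, ¬B, ∃s.B, ∃s.⊤} (+ ∃-successors)
2. Hence C ⊑ ¬A: not entailed.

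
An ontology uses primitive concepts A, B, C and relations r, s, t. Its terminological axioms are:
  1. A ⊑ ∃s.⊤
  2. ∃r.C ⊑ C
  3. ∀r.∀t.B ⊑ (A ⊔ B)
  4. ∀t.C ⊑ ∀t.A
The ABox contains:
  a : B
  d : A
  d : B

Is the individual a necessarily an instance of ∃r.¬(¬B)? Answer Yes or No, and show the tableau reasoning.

No

1. a : ∃r.¬(¬B)?  L(a) = {B} ∪ {∀r.¬B}
   open: L(a) ⊇ {B, ¬A, ∀r.¬B, ∀r.¬C, ∃r.∃t.¬B, …} (+ ∃-successors) — a ∉ ∃r.¬(¬B) possible
2. Hence a : ∃r.¬(¬B): not entailed.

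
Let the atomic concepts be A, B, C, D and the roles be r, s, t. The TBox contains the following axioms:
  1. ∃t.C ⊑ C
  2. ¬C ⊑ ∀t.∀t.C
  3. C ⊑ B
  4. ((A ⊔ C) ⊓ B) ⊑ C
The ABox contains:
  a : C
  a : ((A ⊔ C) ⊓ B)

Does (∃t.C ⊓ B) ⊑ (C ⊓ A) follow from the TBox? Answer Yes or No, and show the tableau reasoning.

No

1. (∃t.C ⊓ B) ⊑ (C ⊓ A)  ⇔  ((∃t.C ⊓ B) ⊓ (¬C ⊔ ¬A)) unsat w.r.t. T
   apply at x₀: ∃t.C⊑C
   open: L(x₀) ⊇ {B, C, ¬A, ∃t.C} (+ ∃-successors)
2. Hence (∃t.C ⊓ B) ⊑ (C ⊓ A): not entailed.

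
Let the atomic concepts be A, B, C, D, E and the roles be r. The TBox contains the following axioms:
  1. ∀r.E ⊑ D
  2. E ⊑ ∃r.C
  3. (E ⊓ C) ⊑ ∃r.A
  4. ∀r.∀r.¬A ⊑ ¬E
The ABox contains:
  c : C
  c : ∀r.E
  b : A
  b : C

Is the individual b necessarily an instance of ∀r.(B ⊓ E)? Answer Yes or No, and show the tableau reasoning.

No

1. b : ∀r.(B ⊓ E)?  L(b) = {A, C} ∪ {∃r.(¬B ⊔ ¬E)}
   open: L(b) ⊇ {A, C, ¬E, ∃r.(¬B ⊔ ¬E), ∃r.¬E} (+ ∃-successors) — b ∉ ∀r.(B ⊓ E) possible
2. Hence b : ∀r.(B ⊓ E): not entailed.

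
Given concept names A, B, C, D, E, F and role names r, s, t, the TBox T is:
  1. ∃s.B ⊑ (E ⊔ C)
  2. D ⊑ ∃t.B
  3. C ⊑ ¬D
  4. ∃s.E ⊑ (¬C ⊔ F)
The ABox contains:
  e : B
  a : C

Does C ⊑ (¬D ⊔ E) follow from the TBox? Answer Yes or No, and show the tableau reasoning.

Yes

1. C ⊑ (¬D ⊔ E)  ⇔  (C ⊓ (D ⊓ ¬E)) unsat w.r.t. T
   all branches close; clash {D, ¬D} at x₀
2. Hence C ⊑ (¬D ⊔ E): entailed.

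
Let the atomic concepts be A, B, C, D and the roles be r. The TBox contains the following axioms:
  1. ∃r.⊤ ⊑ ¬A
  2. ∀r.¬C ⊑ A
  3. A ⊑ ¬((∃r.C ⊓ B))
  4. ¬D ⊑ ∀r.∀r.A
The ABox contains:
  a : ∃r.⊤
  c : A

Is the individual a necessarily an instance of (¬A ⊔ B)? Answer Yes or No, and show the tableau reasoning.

Yes

1. a : (¬A ⊔ B)?  L(a) = {∃r.⊤} ∪ {(A ⊓ ¬B)}
   clash {A, ¬A} at a — a ∈ (¬A ⊔ B)
2. Hence a : (¬A ⊔ B): entailed.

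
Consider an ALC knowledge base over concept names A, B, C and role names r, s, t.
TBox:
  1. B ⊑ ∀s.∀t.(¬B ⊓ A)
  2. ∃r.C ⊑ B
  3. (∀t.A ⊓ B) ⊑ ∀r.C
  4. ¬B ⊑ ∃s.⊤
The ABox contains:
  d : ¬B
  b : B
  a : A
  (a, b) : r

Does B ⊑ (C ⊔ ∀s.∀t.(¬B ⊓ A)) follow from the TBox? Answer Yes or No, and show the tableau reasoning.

1. B ⊑ (C ⊔ ∀s.∀t.(¬B ⊓ A))  ⇔  (B ⊓ (¬C ⊓ ∃s.∃t.(B ⊔ ¬A))) unsat w.r.t. T
   all branches close; clash {A, ¬A} at an ∃-successor
2. Hence B ⊑ (C ⊔ ∀s.∀t.(¬B ⊓ A)): entailed.

Yes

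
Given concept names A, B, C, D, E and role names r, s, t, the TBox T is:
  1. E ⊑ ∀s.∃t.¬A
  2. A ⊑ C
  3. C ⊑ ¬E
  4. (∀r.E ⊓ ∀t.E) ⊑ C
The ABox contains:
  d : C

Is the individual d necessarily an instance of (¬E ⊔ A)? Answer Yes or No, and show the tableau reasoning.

Yes

1. d : (¬E ⊔ A)?  L(d) = {C} ∪ {(E ⊓ ¬A)}
   clash {E, ¬E} at d — d ∈ (¬E ⊔ A)
2. Hence d : (¬E ⊔ A): entailed.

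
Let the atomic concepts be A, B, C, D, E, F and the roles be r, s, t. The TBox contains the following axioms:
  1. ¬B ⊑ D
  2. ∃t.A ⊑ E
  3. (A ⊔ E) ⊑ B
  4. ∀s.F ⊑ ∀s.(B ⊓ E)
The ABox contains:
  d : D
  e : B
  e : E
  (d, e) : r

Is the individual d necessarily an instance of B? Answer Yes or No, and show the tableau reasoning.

1. d : B?  L(d) = {D} ∪ {¬B}
   open: L(d) ⊇ {D, ¬A, ¬B, ¬E, ∀t.¬A, …} (+ ∃-successors) — d ∉ B possible
2. Hence d : B: not entailed.

No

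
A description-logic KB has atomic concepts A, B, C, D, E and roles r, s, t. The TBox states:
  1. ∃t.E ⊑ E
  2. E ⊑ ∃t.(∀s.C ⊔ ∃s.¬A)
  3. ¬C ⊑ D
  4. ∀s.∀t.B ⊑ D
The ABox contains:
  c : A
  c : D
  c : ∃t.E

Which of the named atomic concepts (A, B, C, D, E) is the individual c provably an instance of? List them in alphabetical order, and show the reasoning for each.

{A, D, E}

1. c : A?  L(c) = {A, D, ∃t.E} ∪ {¬A}
   clash {A, ¬A} at c — c ∈ A
2. c : B?  L(c) = {A, D, ∃t.E} ∪ {¬B}
   apply at c: ∃t.E⊑E
   open: L(c) ⊇ {A, D, E, ¬B, ∃t.(∀s.C ⊔ ∃s.¬A), …} (+ ∃-successors) — c ∉ B possible
3. c : C?  L(c) = {A, D, ∃t.E} ∪ {¬C}
   apply at c: ∃t.E⊑E
   open: L(c) ⊇ {A, D, E, ¬C, ∃t.(∀s.C ⊔ ∃s.¬A), …} (+ ∃-successors) — c ∉ C possible
4. c : D?  L(c) = {A, D, ∃t.E} ∪ {¬D}
   clash {D, ¬D} at c — c ∈ D
5. c : E?  L(c) = {A, D, ∃t.E} ∪ {¬E}
   clash {E, ¬E} at c — c ∈ E
6. Entailed for c: {A, D, E}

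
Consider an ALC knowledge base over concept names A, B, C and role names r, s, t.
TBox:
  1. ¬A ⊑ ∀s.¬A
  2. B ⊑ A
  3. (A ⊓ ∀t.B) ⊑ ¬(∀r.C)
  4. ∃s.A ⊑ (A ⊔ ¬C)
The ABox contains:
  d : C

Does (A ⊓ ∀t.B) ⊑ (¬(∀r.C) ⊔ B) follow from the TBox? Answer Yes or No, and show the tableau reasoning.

1. (A ⊓ ∀t.B) ⊑ (¬(∀r.C) ⊔ B)  ⇔  ((A ⊓ ∀t.B) ⊓ (∀r.C ⊓ ¬B)) unsat w.r.t. T
   all branches close; clash {C, ¬C} at an ∃-successor
2. Hence (A ⊓ ∀t.B) ⊑ (¬(∀r.C) ⊔ B): entailed.

Yes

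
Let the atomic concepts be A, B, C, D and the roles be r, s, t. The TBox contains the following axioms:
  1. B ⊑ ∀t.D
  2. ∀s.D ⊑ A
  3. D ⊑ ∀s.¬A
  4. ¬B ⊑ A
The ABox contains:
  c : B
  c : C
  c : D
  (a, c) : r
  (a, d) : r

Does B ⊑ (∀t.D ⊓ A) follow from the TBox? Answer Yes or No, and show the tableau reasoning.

1. B ⊑ (∀t.D ⊓ A)  ⇔  (B ⊓ (∃t.¬D ⊔ ¬A)) unsat w.r.t. T
   apply at x₀: B⊑∀t.D
   open: L(x₀) ⊇ {B, ¬A, ¬D, ∀t.D, ∃s.¬D} (+ ∃-successors)
2. Hence B ⊑ (∀t.D ⊓ A): not entailed.

No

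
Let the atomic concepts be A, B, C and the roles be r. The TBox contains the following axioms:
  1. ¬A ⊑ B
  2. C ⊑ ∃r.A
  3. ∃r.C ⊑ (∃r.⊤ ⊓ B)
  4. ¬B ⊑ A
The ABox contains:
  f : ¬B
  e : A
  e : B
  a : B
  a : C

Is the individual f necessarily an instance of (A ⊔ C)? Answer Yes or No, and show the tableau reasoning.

Yes

1. f : (A ⊔ C)?  L(f) = {¬B} ∪ {(¬A ⊓ ¬C)}
   clash {B, ¬B} at f — f ∈ (A ⊔ C)
2. Hence f : (A ⊔ C): entailed.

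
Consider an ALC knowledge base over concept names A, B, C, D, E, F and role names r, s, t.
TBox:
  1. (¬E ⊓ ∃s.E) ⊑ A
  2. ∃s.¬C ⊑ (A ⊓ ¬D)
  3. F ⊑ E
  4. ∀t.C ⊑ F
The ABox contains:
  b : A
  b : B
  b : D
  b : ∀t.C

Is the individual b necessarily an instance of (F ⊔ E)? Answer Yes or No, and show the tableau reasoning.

Yes

1. b : (F ⊔ E)?  L(b) = {A, B, D, ∀t.C} ∪ {(¬F ⊓ ¬E)}
   clash {D, ¬D} at b — b ∈ (F ⊔ E)
2. Hence b : (F ⊔ E): entailed.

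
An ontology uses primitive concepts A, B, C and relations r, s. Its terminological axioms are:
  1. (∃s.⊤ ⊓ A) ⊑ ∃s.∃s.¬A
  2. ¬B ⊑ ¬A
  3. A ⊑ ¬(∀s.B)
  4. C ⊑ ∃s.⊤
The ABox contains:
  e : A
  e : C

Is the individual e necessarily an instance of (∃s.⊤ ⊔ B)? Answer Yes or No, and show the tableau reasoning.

Yes

1. e : (∃s.⊤ ⊔ B)?  L(e) = {A, C} ∪ {(∀s.⊥ ⊓ ¬B)}
   clash {A, ¬A} at e — e ∈ (∃s.⊤ ⊔ B)
2. Hence e : (∃s.⊤ ⊔ B): entailed.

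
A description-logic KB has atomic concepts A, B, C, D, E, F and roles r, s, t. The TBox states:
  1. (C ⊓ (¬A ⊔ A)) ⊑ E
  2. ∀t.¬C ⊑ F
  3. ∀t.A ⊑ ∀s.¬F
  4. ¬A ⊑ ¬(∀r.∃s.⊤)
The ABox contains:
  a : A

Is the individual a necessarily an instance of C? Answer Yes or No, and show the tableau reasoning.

No

1. a : C?  L(a) = {A} ∪ {¬C}
   open: L(a) ⊇ {A, ¬C, ∃t.C, ∃t.¬A} (+ ∃-successors) — a ∉ C possible
2. Hence a : C: not entailed.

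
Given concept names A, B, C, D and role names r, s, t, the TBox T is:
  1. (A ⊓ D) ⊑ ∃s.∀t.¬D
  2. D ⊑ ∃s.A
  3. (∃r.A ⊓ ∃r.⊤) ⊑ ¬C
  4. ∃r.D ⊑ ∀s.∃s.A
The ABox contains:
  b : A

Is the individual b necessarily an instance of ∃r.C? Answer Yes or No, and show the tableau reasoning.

1. b : ∃r.C?  L(b) = {A} ∪ {∀r.¬C}
   open: L(b) ⊇ {A, ¬D, ∀r.¬A, ∀r.¬C, ∀r.¬D} — b ∉ ∃r.C possible
2. Hence b : ∃r.C: not entailed.

No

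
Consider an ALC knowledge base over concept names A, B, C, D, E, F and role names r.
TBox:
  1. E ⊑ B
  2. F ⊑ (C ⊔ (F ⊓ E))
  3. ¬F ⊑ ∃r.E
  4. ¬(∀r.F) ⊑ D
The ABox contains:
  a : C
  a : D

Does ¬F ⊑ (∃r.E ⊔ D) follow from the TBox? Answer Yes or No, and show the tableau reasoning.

1. ¬F ⊑ (∃r.E ⊔ D)  ⇔  (¬F ⊓ (∀r.¬E ⊓ ¬D)) unsat w.r.t. T
   all branches close; clash {D, ¬D} at x₀
2. Hence ¬F ⊑ (∃r.E ⊔ D): entailed.

Yes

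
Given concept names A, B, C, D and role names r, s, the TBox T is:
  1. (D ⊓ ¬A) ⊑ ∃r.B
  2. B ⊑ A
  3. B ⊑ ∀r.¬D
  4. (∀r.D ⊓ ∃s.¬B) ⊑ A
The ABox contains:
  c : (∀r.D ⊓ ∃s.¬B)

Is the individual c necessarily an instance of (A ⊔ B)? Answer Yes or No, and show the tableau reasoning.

1. c : (A ⊔ B)?  L(c) = {(∀r.D ⊓ ∃s.¬B)} ∪ {(¬A ⊓ ¬B)}
   clash {A, ¬A} at c — c ∈ (A ⊔ B)
2. Hence c : (A ⊔ B): entailed.

Yes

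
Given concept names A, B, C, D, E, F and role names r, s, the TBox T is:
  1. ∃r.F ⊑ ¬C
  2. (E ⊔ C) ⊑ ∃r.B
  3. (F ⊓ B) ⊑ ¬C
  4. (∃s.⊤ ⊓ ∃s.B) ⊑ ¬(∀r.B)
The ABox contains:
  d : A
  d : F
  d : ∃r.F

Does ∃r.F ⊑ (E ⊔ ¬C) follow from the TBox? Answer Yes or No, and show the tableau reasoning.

1. ∃r.F ⊑ (E ⊔ ¬C)  ⇔  (∃r.F ⊓ (¬E ⊓ C)) unsat w.r.t. T
   all branches close; clash {C, ¬C} at x₀
2. Hence ∃r.F ⊑ (E ⊔ ¬C): entailed.

Yes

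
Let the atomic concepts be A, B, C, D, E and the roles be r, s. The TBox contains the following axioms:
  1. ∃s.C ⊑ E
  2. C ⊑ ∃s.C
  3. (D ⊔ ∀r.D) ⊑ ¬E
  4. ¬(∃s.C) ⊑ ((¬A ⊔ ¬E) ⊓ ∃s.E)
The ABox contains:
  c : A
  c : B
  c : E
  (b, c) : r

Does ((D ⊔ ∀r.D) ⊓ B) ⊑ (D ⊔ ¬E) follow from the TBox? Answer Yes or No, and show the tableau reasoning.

1. ((D ⊔ ∀r.D) ⊓ B) ⊑ (D ⊔ ¬E)  ⇔  (((D ⊔ ∀r.D) ⊓ B) ⊓ (¬D ⊓ E)) unsat w.r.t. T
   all branches close; clash {E, ¬E} at x₀
2. Hence ((D ⊔ ∀r.D) ⊓ B) ⊑ (D ⊔ ¬E): entailed.

Yes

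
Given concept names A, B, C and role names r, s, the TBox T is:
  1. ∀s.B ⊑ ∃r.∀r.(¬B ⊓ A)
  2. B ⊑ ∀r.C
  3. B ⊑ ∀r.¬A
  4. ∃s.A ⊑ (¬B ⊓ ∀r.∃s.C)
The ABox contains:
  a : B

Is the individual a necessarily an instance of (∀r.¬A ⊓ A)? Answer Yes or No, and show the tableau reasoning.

1. a : (∀r.¬A ⊓ A)?  L(a) = {B} ∪ {(∃r.A ⊔ ¬A)}
   apply at a: B⊑∀r.C; B⊑∀r.¬A
   open: L(a) ⊇ {B, ¬A, ∀r.C, ∀r.¬A, ∀s.¬A, …} (+ ∃-successors) — a ∉ (∀r.¬A ⊓ A) possible
2. Hence a : (∀r.¬A ⊓ A): not entailed.

No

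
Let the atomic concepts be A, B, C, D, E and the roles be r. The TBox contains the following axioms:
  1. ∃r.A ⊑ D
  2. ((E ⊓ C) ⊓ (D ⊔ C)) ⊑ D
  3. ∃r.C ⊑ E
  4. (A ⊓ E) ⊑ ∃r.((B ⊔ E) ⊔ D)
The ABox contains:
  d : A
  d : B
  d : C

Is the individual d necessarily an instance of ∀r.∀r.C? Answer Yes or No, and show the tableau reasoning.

1. d : ∀r.∀r.C?  L(d) = {A, B, C} ∪ {∃r.∃r.¬C}
   open: L(d) ⊇ {A, B, C, ¬E, ∀r.¬A, …} (+ ∃-successors) — d ∉ ∀r.∀r.C possible
2. Hence d : ∀r.∀r.C: not entailed.

No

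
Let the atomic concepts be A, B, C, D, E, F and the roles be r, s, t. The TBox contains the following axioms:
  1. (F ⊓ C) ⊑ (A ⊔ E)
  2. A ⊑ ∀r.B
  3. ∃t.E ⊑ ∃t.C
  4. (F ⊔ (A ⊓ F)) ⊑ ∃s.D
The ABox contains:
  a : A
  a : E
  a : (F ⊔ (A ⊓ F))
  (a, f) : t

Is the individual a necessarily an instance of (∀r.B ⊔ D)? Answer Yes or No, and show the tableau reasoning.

Yes

1. a : (∀r.B ⊔ D)?  L(a) = {A, E, (F ⊔ (A ⊓ F))} ∪ {(∃r.¬B ⊓ ¬D)}
   clash {B, ¬B} at an ∃-successor — a ∈ (∀r.B ⊔ D)
2. Hence a : (∀r.B ⊔ D): entailed.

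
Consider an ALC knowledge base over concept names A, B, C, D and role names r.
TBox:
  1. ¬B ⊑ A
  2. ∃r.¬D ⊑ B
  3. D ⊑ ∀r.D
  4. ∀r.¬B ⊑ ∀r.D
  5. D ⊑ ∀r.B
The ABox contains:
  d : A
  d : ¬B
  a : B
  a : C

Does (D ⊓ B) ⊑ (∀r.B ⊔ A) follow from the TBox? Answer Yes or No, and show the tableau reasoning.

Yes

1. (D ⊓ B) ⊑ (∀r.B ⊔ A)  ⇔  ((D ⊓ B) ⊓ (∃r.¬B ⊓ ¬A)) unsat w.r.t. T
   all branches close; clash {B, ¬B} at an ∃-successor
2. Hence (D ⊓ B) ⊑ (∀r.B ⊔ A): entailed.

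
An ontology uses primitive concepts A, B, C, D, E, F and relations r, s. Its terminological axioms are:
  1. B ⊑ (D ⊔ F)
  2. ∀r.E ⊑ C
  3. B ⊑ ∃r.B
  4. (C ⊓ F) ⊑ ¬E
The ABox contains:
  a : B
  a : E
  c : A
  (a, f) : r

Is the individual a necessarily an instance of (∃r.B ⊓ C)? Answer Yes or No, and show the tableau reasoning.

1. a : (∃r.B ⊓ C)?  L(a) = {B, E} ∪ {(∀r.¬B ⊔ ¬C)}
   apply at a: B⊑(D ⊔ F); B⊑∃r.B
   open: L(a) ⊇ {B, D, E, ¬C, ∃r.B, …} (+ ∃-successors) — a ∉ (∃r.B ⊓ C) possible
2. Hence a : (∃r.B ⊓ C): not entailed.

No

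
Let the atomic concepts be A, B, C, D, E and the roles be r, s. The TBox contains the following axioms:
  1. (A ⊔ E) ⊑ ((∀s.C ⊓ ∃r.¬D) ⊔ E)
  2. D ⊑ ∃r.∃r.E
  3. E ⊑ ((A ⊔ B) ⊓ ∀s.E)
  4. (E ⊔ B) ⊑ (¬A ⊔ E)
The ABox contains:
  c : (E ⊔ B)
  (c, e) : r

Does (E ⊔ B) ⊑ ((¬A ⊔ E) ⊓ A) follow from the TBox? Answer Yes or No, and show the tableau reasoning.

1. (E ⊔ B) ⊑ ((¬A ⊔ E) ⊓ A)  ⇔  ((E ⊔ B) ⊓ ((A ⊓ ¬E) ⊔ ¬A)) unsat w.r.t. T
   apply at x₀: (E ⊔ B)⊑(¬A ⊔ E)
   open: L(x₀) ⊇ {B, E, ¬A, ¬D, ∀s.E}
2. Hence (E ⊔ B) ⊑ ((¬A ⊔ E) ⊓ A): not entailed.

No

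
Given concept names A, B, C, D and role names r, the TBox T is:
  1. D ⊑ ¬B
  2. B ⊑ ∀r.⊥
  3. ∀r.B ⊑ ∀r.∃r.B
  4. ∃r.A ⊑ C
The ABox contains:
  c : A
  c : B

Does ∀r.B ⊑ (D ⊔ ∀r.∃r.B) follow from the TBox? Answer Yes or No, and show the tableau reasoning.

Yes

1. ∀r.B ⊑ (D ⊔ ∀r.∃r.B)  ⇔  (∀r.B ⊓ (¬D ⊓ ∃r.∀r.¬B)) unsat w.r.t. T
   all branches close; clash ⊥ at an ∃-successor
2. Hence ∀r.B ⊑ (D ⊔ ∀r.∃r.B): entailed.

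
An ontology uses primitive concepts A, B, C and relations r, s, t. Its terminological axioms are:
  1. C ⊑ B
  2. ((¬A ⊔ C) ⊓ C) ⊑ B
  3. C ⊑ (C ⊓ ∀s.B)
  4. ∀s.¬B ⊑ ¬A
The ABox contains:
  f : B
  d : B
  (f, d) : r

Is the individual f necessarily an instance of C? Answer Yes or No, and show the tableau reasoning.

No

1. f : C?  L(f) = {B} ∪ {¬C}
   open: L(f) ⊇ {B, ¬C, ∃s.B} (+ ∃-successors) — f ∉ C possible
2. Hence f : C: not entailed.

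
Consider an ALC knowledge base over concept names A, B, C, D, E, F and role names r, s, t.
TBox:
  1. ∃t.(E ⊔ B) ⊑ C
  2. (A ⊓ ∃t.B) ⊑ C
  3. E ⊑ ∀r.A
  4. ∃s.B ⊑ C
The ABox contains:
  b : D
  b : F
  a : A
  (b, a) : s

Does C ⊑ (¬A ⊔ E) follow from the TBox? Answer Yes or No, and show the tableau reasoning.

1. C ⊑ (¬A ⊔ E)  ⇔  (C ⊓ (A ⊓ ¬E)) unsat w.r.t. T
   open: L(x₀) ⊇ {A, C, ¬E}
2. Hence C ⊑ (¬A ⊔ E): not entailed.

No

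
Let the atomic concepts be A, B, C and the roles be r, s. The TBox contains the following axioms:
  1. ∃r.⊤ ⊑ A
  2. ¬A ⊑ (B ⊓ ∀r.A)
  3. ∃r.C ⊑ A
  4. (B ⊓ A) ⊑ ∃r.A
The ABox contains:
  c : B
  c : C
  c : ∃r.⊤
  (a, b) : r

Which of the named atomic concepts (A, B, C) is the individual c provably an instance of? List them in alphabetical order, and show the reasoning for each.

{A, B, C}

1. c : A?  L(c) = {B, C, ∃r.⊤} ∪ {¬A}
   clash {A, ¬A} at c — c ∈ A
2. c : B?  L(c) = {B, C, ∃r.⊤} ∪ {¬B}
   clash {B, ¬B} at c — c ∈ B
3. c : C?  L(c) = {B, C, ∃r.⊤} ∪ {¬C}
   clash {C, ¬C} at c — c ∈ C
4. Entailed for c: {A, B, C}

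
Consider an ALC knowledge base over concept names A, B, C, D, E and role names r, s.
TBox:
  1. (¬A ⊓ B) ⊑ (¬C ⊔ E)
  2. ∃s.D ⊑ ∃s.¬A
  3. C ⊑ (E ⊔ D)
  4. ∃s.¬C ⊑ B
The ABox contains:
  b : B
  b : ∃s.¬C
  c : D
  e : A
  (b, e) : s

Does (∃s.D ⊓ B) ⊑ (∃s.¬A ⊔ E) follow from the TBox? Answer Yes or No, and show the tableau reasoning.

Yes

1. (∃s.D ⊓ B) ⊑ (∃s.¬A ⊔ E)  ⇔  ((∃s.D ⊓ B) ⊓ (∀s.A ⊓ ¬E)) unsat w.r.t. T
   all branches close; clash {E, ¬E} at x₀
2. Hence (∃s.D ⊓ B) ⊑ (∃s.¬A ⊔ E): entailed.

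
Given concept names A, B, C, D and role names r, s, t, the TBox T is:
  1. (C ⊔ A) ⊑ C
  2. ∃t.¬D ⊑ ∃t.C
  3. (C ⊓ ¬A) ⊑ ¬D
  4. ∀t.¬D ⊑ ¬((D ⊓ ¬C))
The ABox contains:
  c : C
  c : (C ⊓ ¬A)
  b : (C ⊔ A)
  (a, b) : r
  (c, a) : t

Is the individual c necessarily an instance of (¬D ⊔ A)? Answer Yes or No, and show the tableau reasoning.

1. c : (¬D ⊔ A)?  L(c) = {C, (C ⊓ ¬A)} ∪ {(D ⊓ ¬A)}
   clash {D, ¬D} at c — c ∈ (¬D ⊔ A)
2. Hence c : (¬D ⊔ A): entailed.

Yes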